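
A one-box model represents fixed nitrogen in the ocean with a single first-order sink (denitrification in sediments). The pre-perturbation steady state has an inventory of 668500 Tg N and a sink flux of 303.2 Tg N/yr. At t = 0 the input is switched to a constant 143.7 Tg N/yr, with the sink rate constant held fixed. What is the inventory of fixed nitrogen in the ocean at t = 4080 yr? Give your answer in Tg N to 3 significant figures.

372000 Tg N

Residence time τ = M₀/F₀ = 2205 yr. The eventual steady state is M_∞ = M₀·(F₁/F₀) = 668500 × 143.7/303.2 = 316830 Tg N.
The anomaly ΔM(t) = M(t) − M_∞ decays as ΔM₀·e^(−t/τ) with ΔM₀ = 668500 − 316830 = 351700 Tg N.
At t = 4080 yr, e^(−t/τ) = e^(−1.850) = 0.1572, so ΔM = 55270 Tg N and M = 316830 + 55270 = 372100 Tg N.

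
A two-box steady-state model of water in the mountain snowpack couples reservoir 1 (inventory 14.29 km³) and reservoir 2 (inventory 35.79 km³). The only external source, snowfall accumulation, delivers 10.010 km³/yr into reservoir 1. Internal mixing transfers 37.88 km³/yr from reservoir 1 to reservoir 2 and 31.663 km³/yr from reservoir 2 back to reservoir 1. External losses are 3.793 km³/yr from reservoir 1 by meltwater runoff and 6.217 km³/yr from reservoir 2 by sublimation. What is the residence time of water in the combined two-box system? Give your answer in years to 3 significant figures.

5.00 yr

Residence time in the combined system uses the total inventory and the total *external* removal — internal exchanges between the two boxes cancel.
M_total = 14.29 + 35.79 = 50.080 km³.
ΣF_external_out = 3.793 + 6.217 = 10.010 km³/yr.
τ = M_total / ΣF_ext = 50.080 / 10.010 = 5.003 yr.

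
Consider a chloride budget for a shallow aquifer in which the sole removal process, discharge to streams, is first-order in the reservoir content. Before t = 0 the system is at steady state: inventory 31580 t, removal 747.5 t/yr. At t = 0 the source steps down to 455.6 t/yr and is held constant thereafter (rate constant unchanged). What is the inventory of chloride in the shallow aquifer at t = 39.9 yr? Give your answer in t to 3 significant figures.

24000 t

Residence time τ = M₀/F₀ = 42.25 yr. The eventual steady state is M_∞ = M₀·(F₁/F₀) = 31580 × 455.6/747.5 = 19248 t.
The anomaly ΔM(t) = M(t) − M_∞ decays as ΔM₀·e^(−t/τ) with ΔM₀ = 31580 − 19248 = 12330 t.
At t = 39.9 yr, e^(−t/τ) = e^(−0.9444) = 0.3889, so ΔM = 4796 t and M = 19248 + 4796 = 24044 t.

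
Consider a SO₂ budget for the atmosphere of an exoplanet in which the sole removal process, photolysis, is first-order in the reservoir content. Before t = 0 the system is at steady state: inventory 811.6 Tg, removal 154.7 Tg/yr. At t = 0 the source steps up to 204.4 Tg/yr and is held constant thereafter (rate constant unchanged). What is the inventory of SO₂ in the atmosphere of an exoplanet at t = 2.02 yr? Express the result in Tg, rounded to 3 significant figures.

895 Tg

The sink rate constant is k = F₀/M₀ = 154.7/811.6 = 0.1906 yr⁻¹.
Solving dM/dt = F₁ − kM with M(0) = M₀ gives M(t) = F₁/k + (M₀ − F₁/k)·e^(−kt).
F₁/k = 204.4/0.1906 = 1072.3 Tg; kt = 0.1906 × 2.02 = 0.3850, e^(−kt) = 0.6804.
M(2.02) = 1072.3 + (811.6 − 1072.3) × 0.6804 = 1072.3 − 177.4 = 894.93 Tg.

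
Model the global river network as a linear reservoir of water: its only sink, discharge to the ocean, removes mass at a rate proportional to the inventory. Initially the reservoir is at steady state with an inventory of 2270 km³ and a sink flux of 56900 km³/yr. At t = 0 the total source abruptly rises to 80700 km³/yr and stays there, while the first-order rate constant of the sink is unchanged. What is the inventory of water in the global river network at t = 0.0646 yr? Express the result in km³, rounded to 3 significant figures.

Residence time τ = M₀/F₀ = 0.03989 yr. The eventual steady state is M_∞ = M₀·(F₁/F₀) = 2270 × 80700/56900 = 3219.5 km³.
The anomaly ΔM(t) = M(t) − M_∞ decays as ΔM₀·e^(−t/τ) with ΔM₀ = 2270 − 3219.5 = −949.5 km³.
At t = 0.0646 yr, e^(−t/τ) = e^(−1.619) = 0.1980, so ΔM = −188.0 km³ and M = 3219.5 − 188.0 = 3031.4 km³.

3030 km³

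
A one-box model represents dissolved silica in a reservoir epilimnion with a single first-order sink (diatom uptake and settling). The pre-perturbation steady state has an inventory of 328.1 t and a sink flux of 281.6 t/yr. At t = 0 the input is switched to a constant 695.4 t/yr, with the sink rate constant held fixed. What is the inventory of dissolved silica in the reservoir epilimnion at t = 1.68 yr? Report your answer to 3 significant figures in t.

τ = M₀/F₀ = 328.1/281.6 = 1.165 yr; rate constant k = 1/τ.
New steady state M_∞ = F₁/k = F₁·τ = 695.4 × 1.165 = 810.23 t.
M(t) = M_∞ + (M₀ − M_∞)·e^(−t/τ); t/τ = 1.68/1.165 = 1.442, so e^(−t/τ) = 0.2365.
M(t) = 810.23 − 482.1 × 0.2365 = 696.22 t.

696 t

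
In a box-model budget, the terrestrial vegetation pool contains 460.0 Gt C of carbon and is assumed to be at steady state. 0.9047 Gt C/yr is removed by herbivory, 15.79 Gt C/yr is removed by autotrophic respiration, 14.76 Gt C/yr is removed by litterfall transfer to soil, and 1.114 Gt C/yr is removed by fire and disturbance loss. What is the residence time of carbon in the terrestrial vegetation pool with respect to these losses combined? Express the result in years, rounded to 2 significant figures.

Total removal = 0.9047 + 15.79 + 14.76 + 1.114 = 32.569 Gt C/yr.
τ = M / ΣF_out = 460.0 / 32.569 = 14.12 yr.

14 yr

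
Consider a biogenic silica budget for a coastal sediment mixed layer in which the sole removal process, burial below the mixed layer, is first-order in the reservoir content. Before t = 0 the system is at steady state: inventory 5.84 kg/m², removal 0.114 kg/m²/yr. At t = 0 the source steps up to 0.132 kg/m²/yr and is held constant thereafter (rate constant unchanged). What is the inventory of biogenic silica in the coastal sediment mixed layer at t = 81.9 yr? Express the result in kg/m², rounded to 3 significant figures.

Residence time τ = M₀/F₀ = 51.23 yr. The eventual steady state is M_∞ = M₀·(F₁/F₀) = 5.84 × 0.132/0.114 = 6.7621 kg/m².
The anomaly ΔM(t) = M(t) − M_∞ decays as ΔM₀·e^(−t/τ) with ΔM₀ = 5.84 − 6.7621 = −0.9221 kg/m².
At t = 81.9 yr, e^(−t/τ) = e^(−1.599) = 0.2022, so ΔM = −0.1864 kg/m² and M = 6.7621 − 0.1864 = 6.5757 kg/m².

6.58 kg/m²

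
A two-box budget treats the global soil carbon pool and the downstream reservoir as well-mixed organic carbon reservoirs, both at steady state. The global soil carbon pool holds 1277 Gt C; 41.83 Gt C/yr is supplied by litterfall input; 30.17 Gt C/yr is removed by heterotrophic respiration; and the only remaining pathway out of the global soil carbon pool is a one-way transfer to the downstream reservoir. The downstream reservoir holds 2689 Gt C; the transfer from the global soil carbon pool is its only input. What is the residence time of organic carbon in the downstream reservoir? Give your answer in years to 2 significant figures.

Balance the global soil carbon pool: ΣF_in = 41.830 Gt C/yr.
Transfer to the downstream reservoir = ΣF_in − (30.17) = 11.660 Gt C/yr.
At steady state the output of the downstream reservoir equals its input, 11.660 Gt C/yr.
τ = M / F = 2689 / 11.660 = 230.6 yr.

230 yr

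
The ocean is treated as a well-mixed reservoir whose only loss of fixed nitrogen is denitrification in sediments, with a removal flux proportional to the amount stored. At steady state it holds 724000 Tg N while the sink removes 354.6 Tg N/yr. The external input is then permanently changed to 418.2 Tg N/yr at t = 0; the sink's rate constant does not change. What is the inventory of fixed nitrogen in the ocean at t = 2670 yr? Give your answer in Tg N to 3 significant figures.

819000 Tg N

Residence time τ = M₀/F₀ = 2042 yr. The eventual steady state is M_∞ = M₀·(F₁/F₀) = 724000 × 418.2/354.6 = 853850 Tg N.
The anomaly ΔM(t) = M(t) − M_∞ decays as ΔM₀·e^(−t/τ) with ΔM₀ = 724000 − 853850 = −129900 Tg N.
At t = 2670 yr, e^(−t/τ) = e^(−1.308) = 0.2704, so ΔM = −35120 Tg N and M = 853850 − 35120 = 818740 Tg N.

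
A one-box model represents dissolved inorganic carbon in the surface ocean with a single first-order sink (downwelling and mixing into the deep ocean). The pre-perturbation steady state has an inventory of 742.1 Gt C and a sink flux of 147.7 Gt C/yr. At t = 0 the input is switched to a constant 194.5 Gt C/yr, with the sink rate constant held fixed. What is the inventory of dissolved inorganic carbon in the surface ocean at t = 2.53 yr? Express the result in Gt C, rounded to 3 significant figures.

The sink rate constant is k = F₀/M₀ = 147.7/742.1 = 0.1990 yr⁻¹.
Solving dM/dt = F₁ − kM with M(0) = M₀ gives M(t) = F₁/k + (M₀ − F₁/k)·e^(−kt).
F₁/k = 194.5/0.1990 = 977.24 Gt C; kt = 0.1990 × 2.53 = 0.5035, e^(−kt) = 0.6044.
M(2.53) = 977.24 + (742.1 − 977.24) × 0.6044 = 977.24 − 142.1 = 835.13 Gt C.

835 Gt C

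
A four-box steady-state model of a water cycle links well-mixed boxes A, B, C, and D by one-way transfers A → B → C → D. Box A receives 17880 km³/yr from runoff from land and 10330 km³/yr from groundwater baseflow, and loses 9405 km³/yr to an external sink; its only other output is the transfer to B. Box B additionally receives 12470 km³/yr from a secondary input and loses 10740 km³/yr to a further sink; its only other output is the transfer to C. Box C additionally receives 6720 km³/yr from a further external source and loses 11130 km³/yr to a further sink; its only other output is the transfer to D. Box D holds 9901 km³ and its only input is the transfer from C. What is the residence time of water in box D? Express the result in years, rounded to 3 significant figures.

Box A: F(A→B) = (17880 + 10330) − 9405 = 18805 km³/yr.
Box B: F(B→C) = (18805 + 12470) − 10740 = 20535 km³/yr.
Box C: F(C→D) = (20535 + 6720) − 11130 = 16125 km³/yr.
Box D throughput = its input = 16125 km³/yr; τ = 9901 / 16125 = 0.6140 yr.

0.614 yr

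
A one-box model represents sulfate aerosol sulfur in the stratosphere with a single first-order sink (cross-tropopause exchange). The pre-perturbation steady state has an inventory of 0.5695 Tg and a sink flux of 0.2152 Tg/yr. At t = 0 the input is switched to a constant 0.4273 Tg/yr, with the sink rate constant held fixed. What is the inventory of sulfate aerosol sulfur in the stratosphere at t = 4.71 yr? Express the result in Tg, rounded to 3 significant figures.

τ = M₀/F₀ = 0.5695/0.2152 = 2.646 yr; rate constant k = 1/τ.
New steady state M_∞ = F₁/k = F₁·τ = 0.4273 × 2.646 = 1.1308 Tg.
M(t) = M_∞ + (M₀ − M_∞)·e^(−t/τ); t/τ = 4.71/2.646 = 1.780, so e^(−t/τ) = 0.1687.
M(t) = 1.1308 − 0.5613 × 0.1687 = 1.0361 Tg.

1.04 Tg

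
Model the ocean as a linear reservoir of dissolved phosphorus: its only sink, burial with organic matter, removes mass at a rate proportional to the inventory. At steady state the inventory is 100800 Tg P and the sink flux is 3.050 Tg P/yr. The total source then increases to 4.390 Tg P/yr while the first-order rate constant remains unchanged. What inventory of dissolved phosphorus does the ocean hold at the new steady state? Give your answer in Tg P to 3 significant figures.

Rate constant k = F/M = 3.050 / 100800 = 3.026×10^-5 yr⁻¹.
At the new steady state, source = k·M_new ⇒ M_new = 4.390 / 3.026×10^-5 = 145100 Tg P.
(Equivalently M_new = M × F_new/F_old = 100800 × 4.390/3.050.)

145000 Tg P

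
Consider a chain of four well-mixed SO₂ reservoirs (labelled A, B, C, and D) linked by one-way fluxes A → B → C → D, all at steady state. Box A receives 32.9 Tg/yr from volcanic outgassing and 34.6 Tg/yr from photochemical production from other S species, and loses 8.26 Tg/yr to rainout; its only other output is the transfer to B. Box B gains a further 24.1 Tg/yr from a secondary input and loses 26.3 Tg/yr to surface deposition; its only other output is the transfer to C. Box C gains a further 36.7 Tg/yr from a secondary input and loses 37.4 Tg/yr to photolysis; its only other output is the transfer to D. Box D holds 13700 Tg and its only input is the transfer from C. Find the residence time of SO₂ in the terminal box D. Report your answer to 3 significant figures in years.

Box A: F(A→B) = (32.9 + 34.6) − 8.26 = 59.240 Tg/yr.
Box B: F(B→C) = (59.240 + 24.1) − 26.3 = 57.040 Tg/yr.
Box C: F(C→D) = (57.040 + 36.7) − 37.4 = 56.340 Tg/yr.
Box D throughput = its input = 56.340 Tg/yr; τ = 13700 / 56.340 = 243.2 yr.

243 yr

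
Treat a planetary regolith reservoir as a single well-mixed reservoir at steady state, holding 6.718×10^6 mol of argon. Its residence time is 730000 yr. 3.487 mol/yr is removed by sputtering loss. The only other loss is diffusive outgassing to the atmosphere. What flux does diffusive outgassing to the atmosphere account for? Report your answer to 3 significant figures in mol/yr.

5.72 mol/yr

Total removal F = M/τ = 6.718×10^6 / 730000 = 9.203 mol/yr.
Diffusive outgassing to the atmosphere = F − (3.487) = 9.203 − 3.487 = 5.716 mol/yr.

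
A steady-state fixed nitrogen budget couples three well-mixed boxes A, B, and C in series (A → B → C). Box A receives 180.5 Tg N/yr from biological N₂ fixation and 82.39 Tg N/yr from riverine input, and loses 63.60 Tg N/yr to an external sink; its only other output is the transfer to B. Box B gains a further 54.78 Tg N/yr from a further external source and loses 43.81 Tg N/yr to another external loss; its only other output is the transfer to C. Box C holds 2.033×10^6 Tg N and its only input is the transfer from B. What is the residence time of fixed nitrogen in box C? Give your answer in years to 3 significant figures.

9670 yr

Box A: F(A→B) = (180.5 + 82.39) − 63.60 = 199.29 Tg N/yr.
Box B: F(B→C) = (199.29 + 54.78) − 43.81 = 210.26 Tg N/yr.
Box C throughput = its input = 210.26 Tg N/yr; τ = 2.033×10^6 / 210.26 = 9669 yr.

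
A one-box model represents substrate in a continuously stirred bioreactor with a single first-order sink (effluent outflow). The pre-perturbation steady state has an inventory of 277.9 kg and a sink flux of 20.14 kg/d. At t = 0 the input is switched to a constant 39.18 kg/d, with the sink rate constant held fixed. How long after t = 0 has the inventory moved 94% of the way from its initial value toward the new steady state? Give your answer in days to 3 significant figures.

τ = M₀/F₀ = 277.9/20.14 = 13.80 d.
The remaining gap fraction is e^(−t/τ); 94% covered ⇒ e^(−t/τ) = 0.0600.
t = −τ ln(0.0600) = 13.80 × 2.813 = 38.82 d.

38.8 d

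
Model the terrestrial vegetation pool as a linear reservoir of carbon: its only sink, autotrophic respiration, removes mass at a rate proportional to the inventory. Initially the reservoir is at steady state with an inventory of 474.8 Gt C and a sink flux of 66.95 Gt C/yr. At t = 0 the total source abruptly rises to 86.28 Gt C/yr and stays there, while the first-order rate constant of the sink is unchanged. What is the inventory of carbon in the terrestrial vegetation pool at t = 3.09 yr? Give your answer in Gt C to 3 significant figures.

523 Gt C

The sink rate constant is k = F₀/M₀ = 66.95/474.8 = 0.1410 yr⁻¹.
Solving dM/dt = F₁ − kM with M(0) = M₀ gives M(t) = F₁/k + (M₀ − F₁/k)·e^(−kt).
F₁/k = 86.28/0.1410 = 611.89 Gt C; kt = 0.1410 × 3.09 = 0.4357, e^(−kt) = 0.6468.
M(3.09) = 611.89 + (474.8 − 611.89) × 0.6468 = 611.89 − 88.67 = 523.22 Gt C.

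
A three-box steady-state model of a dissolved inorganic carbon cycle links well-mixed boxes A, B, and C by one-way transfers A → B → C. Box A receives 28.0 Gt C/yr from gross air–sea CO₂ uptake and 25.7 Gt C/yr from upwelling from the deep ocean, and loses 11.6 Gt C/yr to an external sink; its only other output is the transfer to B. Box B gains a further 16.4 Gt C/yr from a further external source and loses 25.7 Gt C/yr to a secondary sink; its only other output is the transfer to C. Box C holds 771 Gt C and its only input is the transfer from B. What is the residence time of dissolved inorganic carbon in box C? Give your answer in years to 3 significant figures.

Box A: F(A→B) = (28.0 + 25.7) − 11.6 = 42.100 Gt C/yr.
Box B: F(B→C) = (42.100 + 16.4) − 25.7 = 32.800 Gt C/yr.
Box C throughput = its input = 32.800 Gt C/yr; τ = 771 / 32.800 = 23.51 yr.

23.5 yr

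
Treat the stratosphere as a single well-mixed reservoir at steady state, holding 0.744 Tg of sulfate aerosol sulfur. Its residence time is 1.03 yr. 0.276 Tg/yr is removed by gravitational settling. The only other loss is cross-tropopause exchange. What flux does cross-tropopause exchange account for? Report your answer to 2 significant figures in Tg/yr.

Total removal F = M/τ = 0.744 / 1.03 = 0.7223 Tg/yr.
Cross-tropopause exchange = F − (0.276) = 0.7223 − 0.2760 = 0.4463 Tg/yr.

0.45 Tg/yr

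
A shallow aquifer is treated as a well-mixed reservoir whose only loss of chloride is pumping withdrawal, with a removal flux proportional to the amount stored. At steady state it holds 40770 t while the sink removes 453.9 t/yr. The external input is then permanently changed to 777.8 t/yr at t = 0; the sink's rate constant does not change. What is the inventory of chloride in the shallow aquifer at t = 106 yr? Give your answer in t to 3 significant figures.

60900 t

The sink rate constant is k = F₀/M₀ = 453.9/40770 = 0.01113 yr⁻¹.
Solving dM/dt = F₁ − kM with M(0) = M₀ gives M(t) = F₁/k + (M₀ − F₁/k)·e^(−kt).
F₁/k = 777.8/0.01113 = 69863 t; kt = 0.01113 × 106 = 1.180, e^(−kt) = 0.3072.
M(106) = 69863 + (40770 − 69863) × 0.3072 = 69863 − 8939 = 60925 t.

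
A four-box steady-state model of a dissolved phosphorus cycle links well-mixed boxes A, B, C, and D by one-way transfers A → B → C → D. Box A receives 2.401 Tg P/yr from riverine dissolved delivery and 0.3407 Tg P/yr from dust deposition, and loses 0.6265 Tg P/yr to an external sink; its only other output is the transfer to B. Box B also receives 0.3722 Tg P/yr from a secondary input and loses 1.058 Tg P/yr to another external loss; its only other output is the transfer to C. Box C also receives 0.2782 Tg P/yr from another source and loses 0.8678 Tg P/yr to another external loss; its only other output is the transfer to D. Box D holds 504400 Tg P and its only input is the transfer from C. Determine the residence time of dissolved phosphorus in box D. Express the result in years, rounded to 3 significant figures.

601000 yr

Box A: F(A→B) = (2.401 + 0.3407) − 0.6265 = 2.1152 Tg P/yr.
Box B: F(B→C) = (2.1152 + 0.3722) − 1.058 = 1.4294 Tg P/yr.
Box C: F(C→D) = (1.4294 + 0.2782) − 0.8678 = 0.83980 Tg P/yr.
Box D throughput = its input = 0.83980 Tg P/yr; τ = 504400 / 0.83980 = 600600 yr.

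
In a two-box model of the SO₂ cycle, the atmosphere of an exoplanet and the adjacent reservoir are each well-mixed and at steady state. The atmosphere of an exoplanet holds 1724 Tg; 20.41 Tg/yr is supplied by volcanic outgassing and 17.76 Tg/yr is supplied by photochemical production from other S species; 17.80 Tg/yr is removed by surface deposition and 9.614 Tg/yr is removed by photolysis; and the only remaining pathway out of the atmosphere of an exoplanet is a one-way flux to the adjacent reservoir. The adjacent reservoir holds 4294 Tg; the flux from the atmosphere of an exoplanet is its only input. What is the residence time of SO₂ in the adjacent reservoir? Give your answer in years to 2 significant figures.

400 yr

Balance the atmosphere of an exoplanet: ΣF_in = 20.41 + 17.76 = 38.170 Tg/yr.
Flux to the adjacent reservoir = ΣF_in − (17.80 + 9.614) = 10.756 Tg/yr.
At steady state the output of the adjacent reservoir equals its input, 10.756 Tg/yr.
τ = M / F = 4294 / 10.756 = 399.2 yr.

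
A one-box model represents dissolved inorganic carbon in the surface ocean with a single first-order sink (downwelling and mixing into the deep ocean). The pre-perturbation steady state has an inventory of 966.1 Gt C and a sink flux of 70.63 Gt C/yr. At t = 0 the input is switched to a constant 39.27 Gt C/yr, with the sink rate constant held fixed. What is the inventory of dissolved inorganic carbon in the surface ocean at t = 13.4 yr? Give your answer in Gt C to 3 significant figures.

The sink rate constant is k = F₀/M₀ = 70.63/966.1 = 0.07311 yr⁻¹.
Solving dM/dt = F₁ − kM with M(0) = M₀ gives M(t) = F₁/k + (M₀ − F₁/k)·e^(−kt).
F₁/k = 39.27/0.07311 = 537.15 Gt C; kt = 0.07311 × 13.4 = 0.9797, e^(−kt) = 0.3754.
M(13.4) = 537.15 + (966.1 − 537.15) × 0.3754 = 537.15 + 161.0 = 698.19 Gt C.

698 Gt C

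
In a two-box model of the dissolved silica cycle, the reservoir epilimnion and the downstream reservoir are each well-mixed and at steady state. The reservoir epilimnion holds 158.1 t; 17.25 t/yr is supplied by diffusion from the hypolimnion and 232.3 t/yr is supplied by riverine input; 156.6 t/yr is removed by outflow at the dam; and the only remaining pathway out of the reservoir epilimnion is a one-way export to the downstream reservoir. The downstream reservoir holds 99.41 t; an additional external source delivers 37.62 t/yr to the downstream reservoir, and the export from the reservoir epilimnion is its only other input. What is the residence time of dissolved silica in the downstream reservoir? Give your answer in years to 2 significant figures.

Balance the reservoir epilimnion: ΣF_in = 17.25 + 232.3 = 249.55 t/yr.
Export to the downstream reservoir = ΣF_in − (156.6) = 92.950 t/yr.
Total input to the downstream reservoir = 92.950 + 37.62 = 130.57 t/yr; at steady state this equals its total output.
τ = M / F = 99.41 / 130.57 = 0.7614 yr.

0.76 yr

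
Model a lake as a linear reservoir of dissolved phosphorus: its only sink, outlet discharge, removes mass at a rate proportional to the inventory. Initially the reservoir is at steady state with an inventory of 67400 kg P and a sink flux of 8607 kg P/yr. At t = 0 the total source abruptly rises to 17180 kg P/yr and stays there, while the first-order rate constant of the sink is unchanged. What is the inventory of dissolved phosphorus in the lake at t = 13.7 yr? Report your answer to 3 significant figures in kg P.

Residence time τ = M₀/F₀ = 7.831 yr. The eventual steady state is M_∞ = M₀·(F₁/F₀) = 67400 × 17180/8607 = 134530 kg P.
The anomaly ΔM(t) = M(t) − M_∞ decays as ΔM₀·e^(−t/τ) with ΔM₀ = 67400 − 134530 = −67130 kg P.
At t = 13.7 yr, e^(−t/τ) = e^(−1.749) = 0.1739, so ΔM = −11670 kg P and M = 134530 − 11670 = 122860 kg P.

123000 kg P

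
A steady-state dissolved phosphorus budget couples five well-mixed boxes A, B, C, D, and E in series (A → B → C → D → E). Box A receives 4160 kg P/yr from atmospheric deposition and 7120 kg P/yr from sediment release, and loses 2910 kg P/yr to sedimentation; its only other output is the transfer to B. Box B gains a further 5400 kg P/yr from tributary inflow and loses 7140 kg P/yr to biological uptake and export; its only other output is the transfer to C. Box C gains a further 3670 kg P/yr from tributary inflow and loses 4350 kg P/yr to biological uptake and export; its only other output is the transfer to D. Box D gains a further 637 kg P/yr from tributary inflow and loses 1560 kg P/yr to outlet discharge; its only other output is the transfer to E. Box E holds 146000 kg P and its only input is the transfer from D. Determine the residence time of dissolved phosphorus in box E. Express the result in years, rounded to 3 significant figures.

Box A: F(A→B) = (4160 + 7120) − 2910 = 8370.0 kg P/yr.
Box B: F(B→C) = (8370.0 + 5400) − 7140 = 6630.0 kg P/yr.
Box C: F(C→D) = (6630.0 + 3670) − 4350 = 5950.0 kg P/yr.
Box D: F(D→E) = (5950.0 + 637) − 1560 = 5027.0 kg P/yr.
Box E throughput = its input = 5027.0 kg P/yr; τ = 146000 / 5027.0 = 29.04 yr.

29.0 yr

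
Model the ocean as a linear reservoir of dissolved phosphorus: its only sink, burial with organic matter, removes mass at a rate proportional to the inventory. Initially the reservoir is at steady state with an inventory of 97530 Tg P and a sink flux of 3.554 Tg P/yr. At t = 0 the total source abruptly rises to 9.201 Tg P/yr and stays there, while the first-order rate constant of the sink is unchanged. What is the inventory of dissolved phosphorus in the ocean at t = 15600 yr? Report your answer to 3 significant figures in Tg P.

165000 Tg P

The sink rate constant is k = F₀/M₀ = 3.554/97530 = 3.644×10^-5 yr⁻¹.
Solving dM/dt = F₁ − kM with M(0) = M₀ gives M(t) = F₁/k + (M₀ − F₁/k)·e^(−kt).
F₁/k = 9.201/3.644×10^-5 = 252500 Tg P; kt = 3.644×10^-5 × 15600 = 0.5685, e^(−kt) = 0.5664.
M(15600) = 252500 + (97530 − 252500) × 0.5664 = 252500 − 87770 = 164720 Tg P.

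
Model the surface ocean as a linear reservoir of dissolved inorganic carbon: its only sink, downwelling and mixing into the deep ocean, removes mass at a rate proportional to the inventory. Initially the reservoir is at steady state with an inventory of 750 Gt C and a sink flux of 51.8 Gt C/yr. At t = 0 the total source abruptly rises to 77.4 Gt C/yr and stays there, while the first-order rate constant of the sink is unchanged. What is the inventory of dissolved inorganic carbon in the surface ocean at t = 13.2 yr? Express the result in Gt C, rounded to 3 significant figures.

972 Gt C

The sink rate constant is k = F₀/M₀ = 51.8/750 = 0.06907 yr⁻¹.
Solving dM/dt = F₁ − kM with M(0) = M₀ gives M(t) = F₁/k + (M₀ − F₁/k)·e^(−kt).
F₁/k = 77.4/0.06907 = 1120.7 Gt C; kt = 0.06907 × 13.2 = 0.9117, e^(−kt) = 0.4018.
M(13.2) = 1120.7 + (750 − 1120.7) × 0.4018 = 1120.7 − 148.9 = 971.71 Gt C.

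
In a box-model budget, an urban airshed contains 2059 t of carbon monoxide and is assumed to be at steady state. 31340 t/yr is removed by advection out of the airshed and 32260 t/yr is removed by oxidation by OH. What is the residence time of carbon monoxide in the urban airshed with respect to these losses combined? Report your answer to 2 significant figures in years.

0.032 yr

Total removal = 31340 + 32260 = 63600 t/yr.
τ = M / ΣF_out = 2059 / 63600 = 0.03237 yr.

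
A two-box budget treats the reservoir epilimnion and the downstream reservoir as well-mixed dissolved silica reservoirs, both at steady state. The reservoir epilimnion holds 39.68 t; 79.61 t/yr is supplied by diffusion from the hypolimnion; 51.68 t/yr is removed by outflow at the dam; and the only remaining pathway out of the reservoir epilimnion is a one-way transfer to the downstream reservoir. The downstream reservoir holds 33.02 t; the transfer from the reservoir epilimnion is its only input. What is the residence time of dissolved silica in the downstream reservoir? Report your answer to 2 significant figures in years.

Balance the reservoir epilimnion: ΣF_in = 79.610 t/yr.
Transfer to the downstream reservoir = ΣF_in − (51.68) = 27.930 t/yr.
At steady state the output of the downstream reservoir equals its input, 27.930 t/yr.
τ = M / F = 33.02 / 27.930 = 1.182 yr.

1.2 yr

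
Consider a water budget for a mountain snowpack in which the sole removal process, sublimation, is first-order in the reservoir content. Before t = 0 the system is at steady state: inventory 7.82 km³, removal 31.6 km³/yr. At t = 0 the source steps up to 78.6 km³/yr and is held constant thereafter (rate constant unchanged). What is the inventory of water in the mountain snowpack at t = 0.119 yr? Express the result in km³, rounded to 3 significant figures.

τ = M₀/F₀ = 7.82/31.6 = 0.2475 yr; rate constant k = 1/τ.
New steady state M_∞ = F₁/k = F₁·τ = 78.6 × 0.2475 = 19.451 km³.
M(t) = M_∞ + (M₀ − M_∞)·e^(−t/τ); t/τ = 0.119/0.2475 = 0.4809, so e^(−t/τ) = 0.6182.
M(t) = 19.451 − 11.63 × 0.6182 = 12.260 km³.

12.3 km³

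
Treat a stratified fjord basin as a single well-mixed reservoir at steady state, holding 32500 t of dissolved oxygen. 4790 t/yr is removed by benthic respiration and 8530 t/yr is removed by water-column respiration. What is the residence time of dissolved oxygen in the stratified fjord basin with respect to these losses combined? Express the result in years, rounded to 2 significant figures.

2.4 yr

Total removal = 4790 + 8530 = 13320 t/yr.
τ = M / ΣF_out = 32500 / 13320 = 2.440 yr.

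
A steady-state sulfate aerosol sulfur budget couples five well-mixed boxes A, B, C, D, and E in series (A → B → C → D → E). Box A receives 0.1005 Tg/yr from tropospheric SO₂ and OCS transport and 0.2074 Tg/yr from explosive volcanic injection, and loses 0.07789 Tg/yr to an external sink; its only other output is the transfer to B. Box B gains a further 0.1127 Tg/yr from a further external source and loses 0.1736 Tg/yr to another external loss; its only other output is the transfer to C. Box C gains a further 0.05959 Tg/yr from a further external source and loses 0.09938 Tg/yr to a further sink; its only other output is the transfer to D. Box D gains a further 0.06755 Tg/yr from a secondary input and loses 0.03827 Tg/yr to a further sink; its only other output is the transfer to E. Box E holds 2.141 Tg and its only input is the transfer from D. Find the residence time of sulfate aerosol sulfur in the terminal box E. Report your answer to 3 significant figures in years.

Box A: F(A→B) = (0.1005 + 0.2074) − 0.07789 = 0.23001 Tg/yr.
Box B: F(B→C) = (0.23001 + 0.1127) − 0.1736 = 0.16911 Tg/yr.
Box C: F(C→D) = (0.16911 + 0.05959) − 0.09938 = 0.12932 Tg/yr.
Box D: F(D→E) = (0.12932 + 0.06755) − 0.03827 = 0.15860 Tg/yr.
Box E throughput = its input = 0.15860 Tg/yr; τ = 2.141 / 0.15860 = 13.50 yr.

13.5 yr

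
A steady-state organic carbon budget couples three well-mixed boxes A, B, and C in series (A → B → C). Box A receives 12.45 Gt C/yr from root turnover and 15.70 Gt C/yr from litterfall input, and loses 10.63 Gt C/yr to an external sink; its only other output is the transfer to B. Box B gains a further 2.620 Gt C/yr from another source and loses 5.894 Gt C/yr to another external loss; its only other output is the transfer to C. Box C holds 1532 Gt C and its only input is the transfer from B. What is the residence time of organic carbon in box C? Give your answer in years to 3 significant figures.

Box A: F(A→B) = (12.45 + 15.70) − 10.63 = 17.520 Gt C/yr.
Box B: F(B→C) = (17.520 + 2.620) − 5.894 = 14.246 Gt C/yr.
Box C throughput = its input = 14.246 Gt C/yr; τ = 1532 / 14.246 = 107.5 yr.

108 yr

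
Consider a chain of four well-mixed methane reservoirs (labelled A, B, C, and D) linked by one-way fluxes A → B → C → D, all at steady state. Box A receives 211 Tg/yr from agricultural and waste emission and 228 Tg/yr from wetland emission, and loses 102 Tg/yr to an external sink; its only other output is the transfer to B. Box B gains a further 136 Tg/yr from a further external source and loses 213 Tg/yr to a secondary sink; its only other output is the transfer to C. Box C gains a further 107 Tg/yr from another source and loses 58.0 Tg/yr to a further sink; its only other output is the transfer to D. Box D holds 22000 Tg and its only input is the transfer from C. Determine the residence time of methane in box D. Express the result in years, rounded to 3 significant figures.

Box A: F(A→B) = (211 + 228) − 102 = 337.00 Tg/yr.
Box B: F(B→C) = (337.00 + 136) − 213 = 260.00 Tg/yr.
Box C: F(C→D) = (260.00 + 107) − 58.0 = 309.00 Tg/yr.
Box D throughput = its input = 309.00 Tg/yr; τ = 22000 / 309.00 = 71.20 yr.

71.2 yr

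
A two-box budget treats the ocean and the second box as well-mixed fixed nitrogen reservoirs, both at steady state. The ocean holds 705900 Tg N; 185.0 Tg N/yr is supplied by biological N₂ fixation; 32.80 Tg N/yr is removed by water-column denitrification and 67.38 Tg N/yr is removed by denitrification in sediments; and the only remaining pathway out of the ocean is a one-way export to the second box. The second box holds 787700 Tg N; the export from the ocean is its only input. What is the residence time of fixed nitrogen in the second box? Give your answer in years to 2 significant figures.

Balance the ocean: ΣF_in = 185.00 Tg N/yr.
Export to the second box = ΣF_in − (32.80 + 67.38) = 84.820 Tg N/yr.
At steady state the output of the second box equals its input, 84.820 Tg N/yr.
τ = M / F = 787700 / 84.820 = 9287 yr.

9300 yr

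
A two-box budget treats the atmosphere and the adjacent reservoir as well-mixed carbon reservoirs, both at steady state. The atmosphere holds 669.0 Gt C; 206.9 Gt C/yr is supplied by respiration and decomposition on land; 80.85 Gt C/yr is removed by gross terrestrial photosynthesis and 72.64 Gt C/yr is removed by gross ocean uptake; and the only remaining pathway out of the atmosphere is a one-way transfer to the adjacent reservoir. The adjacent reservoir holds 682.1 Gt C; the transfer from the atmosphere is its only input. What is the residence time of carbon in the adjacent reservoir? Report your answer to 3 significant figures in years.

12.8 yr

Balance the atmosphere: ΣF_in = 206.90 Gt C/yr.
Transfer to the adjacent reservoir = ΣF_in − (80.85 + 72.64) = 53.410 Gt C/yr.
At steady state the output of the adjacent reservoir equals its input, 53.410 Gt C/yr.
τ = M / F = 682.1 / 53.410 = 12.77 yr.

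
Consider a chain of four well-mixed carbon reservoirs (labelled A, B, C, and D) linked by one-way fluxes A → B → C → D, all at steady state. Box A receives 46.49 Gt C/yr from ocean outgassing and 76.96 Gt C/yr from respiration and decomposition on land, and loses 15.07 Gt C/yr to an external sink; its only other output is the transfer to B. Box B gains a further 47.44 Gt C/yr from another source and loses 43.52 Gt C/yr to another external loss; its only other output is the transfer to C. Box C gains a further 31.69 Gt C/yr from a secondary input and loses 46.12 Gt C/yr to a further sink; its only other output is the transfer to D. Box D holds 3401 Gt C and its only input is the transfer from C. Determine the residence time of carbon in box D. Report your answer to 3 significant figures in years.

Box A: F(A→B) = (46.49 + 76.96) − 15.07 = 108.38 Gt C/yr.
Box B: F(B→C) = (108.38 + 47.44) − 43.52 = 112.30 Gt C/yr.
Box C: F(C→D) = (112.30 + 31.69) − 46.12 = 97.870 Gt C/yr.
Box D throughput = its input = 97.870 Gt C/yr; τ = 3401 / 97.870 = 34.75 yr.

34.8 yr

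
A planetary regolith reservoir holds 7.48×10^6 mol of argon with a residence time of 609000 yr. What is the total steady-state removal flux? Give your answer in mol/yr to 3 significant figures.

12.3 mol/yr

F = M / τ = 7.48×10^6 / 609000 = 12.28 mol/yr.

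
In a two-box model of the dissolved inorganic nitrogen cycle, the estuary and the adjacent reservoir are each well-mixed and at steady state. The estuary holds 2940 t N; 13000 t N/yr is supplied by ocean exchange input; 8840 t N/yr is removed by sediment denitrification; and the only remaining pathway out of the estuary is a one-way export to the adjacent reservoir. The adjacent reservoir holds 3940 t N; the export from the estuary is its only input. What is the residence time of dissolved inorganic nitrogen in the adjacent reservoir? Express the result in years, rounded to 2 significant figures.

Balance the estuary: ΣF_in = 13000 t N/yr.
Export to the adjacent reservoir = ΣF_in − (8840) = 4160.0 t N/yr.
At steady state the output of the adjacent reservoir equals its input, 4160.0 t N/yr.
τ = M / F = 3940 / 4160.0 = 0.9471 yr.

0.95 yr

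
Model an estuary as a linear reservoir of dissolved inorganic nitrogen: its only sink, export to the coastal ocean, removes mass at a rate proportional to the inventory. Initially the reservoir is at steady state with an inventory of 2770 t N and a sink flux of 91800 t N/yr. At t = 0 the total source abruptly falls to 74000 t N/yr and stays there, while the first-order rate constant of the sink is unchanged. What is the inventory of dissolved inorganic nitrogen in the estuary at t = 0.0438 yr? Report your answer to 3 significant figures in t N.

2360 t N

Residence time τ = M₀/F₀ = 0.03017 yr. The eventual steady state is M_∞ = M₀·(F₁/F₀) = 2770 × 74000/91800 = 2232.9 t N.
The anomaly ΔM(t) = M(t) − M_∞ decays as ΔM₀·e^(−t/τ) with ΔM₀ = 2770 − 2232.9 = 537.1 t N.
At t = 0.0438 yr, e^(−t/τ) = e^(−1.452) = 0.2342, so ΔM = 125.8 t N and M = 2232.9 + 125.8 = 2358.7 t N.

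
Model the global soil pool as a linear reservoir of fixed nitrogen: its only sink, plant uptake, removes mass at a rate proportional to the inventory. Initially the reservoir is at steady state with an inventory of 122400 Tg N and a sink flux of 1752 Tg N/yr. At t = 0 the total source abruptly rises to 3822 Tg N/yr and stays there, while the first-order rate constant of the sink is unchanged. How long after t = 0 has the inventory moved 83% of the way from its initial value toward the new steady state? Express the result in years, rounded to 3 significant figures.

τ = M₀/F₀ = 122400/1752 = 69.86 yr.
The remaining gap fraction is e^(−t/τ); 83% covered ⇒ e^(−t/τ) = 0.170.
t = −τ ln(0.170) = 69.86 × 1.772 = 123.8 yr.

124 yr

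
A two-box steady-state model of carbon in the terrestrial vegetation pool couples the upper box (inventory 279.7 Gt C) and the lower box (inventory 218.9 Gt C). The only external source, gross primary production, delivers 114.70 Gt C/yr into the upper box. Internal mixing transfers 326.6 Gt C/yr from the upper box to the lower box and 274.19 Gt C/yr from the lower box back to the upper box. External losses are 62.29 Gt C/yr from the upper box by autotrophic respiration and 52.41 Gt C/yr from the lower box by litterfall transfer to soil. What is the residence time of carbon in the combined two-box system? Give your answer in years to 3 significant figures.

4.35 yr

Treat the two boxes together as one reservoir: the mixing fluxes between them are internal recycling, so τ = ΣM / Σ(external losses).
M_total = 279.7 + 218.9 = 498.60 Gt C.
ΣF_external_out = 62.29 + 52.41 = 114.70 Gt C/yr.
τ = M_total / ΣF_ext = 498.60 / 114.70 = 4.347 yr.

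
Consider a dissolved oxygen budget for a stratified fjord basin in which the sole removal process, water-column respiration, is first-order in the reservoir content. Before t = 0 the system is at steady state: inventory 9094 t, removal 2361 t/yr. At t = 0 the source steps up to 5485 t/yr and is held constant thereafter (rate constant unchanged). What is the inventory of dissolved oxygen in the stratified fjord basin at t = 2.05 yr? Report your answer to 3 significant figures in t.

14100 t

Residence time τ = M₀/F₀ = 3.852 yr. The eventual steady state is M_∞ = M₀·(F₁/F₀) = 9094 × 5485/2361 = 21127 t.
The anomaly ΔM(t) = M(t) − M_∞ decays as ΔM₀·e^(−t/τ) with ΔM₀ = 9094 − 21127 = −12030 t.
At t = 2.05 yr, e^(−t/τ) = e^(−0.5322) = 0.5873, so ΔM = −7067 t and M = 21127 − 7067 = 14060 t.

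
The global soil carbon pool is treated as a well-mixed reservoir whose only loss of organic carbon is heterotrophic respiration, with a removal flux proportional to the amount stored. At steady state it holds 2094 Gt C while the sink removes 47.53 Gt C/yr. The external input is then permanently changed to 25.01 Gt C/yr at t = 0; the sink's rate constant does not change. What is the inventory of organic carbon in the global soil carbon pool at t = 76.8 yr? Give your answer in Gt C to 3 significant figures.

Residence time τ = M₀/F₀ = 44.06 yr. The eventual steady state is M_∞ = M₀·(F₁/F₀) = 2094 × 25.01/47.53 = 1101.9 Gt C.
The anomaly ΔM(t) = M(t) − M_∞ decays as ΔM₀·e^(−t/τ) with ΔM₀ = 2094 − 1101.9 = 992.1 Gt C.
At t = 76.8 yr, e^(−t/τ) = e^(−1.743) = 0.1750, so ΔM = 173.6 Gt C and M = 1101.9 + 173.6 = 1275.4 Gt C.

1280 Gt C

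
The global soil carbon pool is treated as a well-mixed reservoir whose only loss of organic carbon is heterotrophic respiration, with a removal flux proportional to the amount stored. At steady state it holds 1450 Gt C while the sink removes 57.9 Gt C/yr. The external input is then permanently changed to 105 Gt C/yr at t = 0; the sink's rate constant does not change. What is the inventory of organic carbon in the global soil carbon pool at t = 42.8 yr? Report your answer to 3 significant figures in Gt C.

The sink rate constant is k = F₀/M₀ = 57.9/1450 = 0.03993 yr⁻¹.
Solving dM/dt = F₁ − kM with M(0) = M₀ gives M(t) = F₁/k + (M₀ − F₁/k)·e^(−kt).
F₁/k = 105/0.03993 = 2629.5 Gt C; kt = 0.03993 × 42.8 = 1.709, e^(−kt) = 0.1810.
M(42.8) = 2629.5 + (1450 − 2629.5) × 0.1810 = 2629.5 − 213.5 = 2416.0 Gt C.

2420 Gt C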